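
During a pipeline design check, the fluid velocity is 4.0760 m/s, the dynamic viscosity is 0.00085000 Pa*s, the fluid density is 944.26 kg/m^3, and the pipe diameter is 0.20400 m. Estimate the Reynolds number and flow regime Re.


Step 1: Re = rho*vel*D/mu = 944.26*4.076*0.204/0.00085 = 9.2371e+05
Step 2: Re = 9.2371e+05 > 4000, so flow is turbulent.
Re = 9.2371e+05 (turbulent)


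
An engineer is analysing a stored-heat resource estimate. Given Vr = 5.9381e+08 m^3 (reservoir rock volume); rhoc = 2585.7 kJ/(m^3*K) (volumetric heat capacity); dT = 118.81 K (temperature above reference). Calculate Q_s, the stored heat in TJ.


Q_s = Vr * rhoc * dT / 1e12
Q_s = 5.9381e+08 * 2585.7 * 118.81 / 1e12
Q_s = 182.4226 PJ
Convert: 182.4226 PJ * 1000.0 = 1.8242e+05 TJ
Q_s = 1.8242e+05 TJ


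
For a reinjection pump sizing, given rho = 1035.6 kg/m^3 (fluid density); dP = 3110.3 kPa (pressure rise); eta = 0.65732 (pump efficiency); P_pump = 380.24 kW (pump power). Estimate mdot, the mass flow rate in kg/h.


mdot = P_pump * rho * eta / dP
mdot = 380.24 * 1035.6 * 0.65732 / 3110.3
mdot = 83.21937 kg/s
Convert: 83.21937 kg/s * 3600.0 = 2.9959e+05 kg/h
mdot = 2.9959e+05 kg/h


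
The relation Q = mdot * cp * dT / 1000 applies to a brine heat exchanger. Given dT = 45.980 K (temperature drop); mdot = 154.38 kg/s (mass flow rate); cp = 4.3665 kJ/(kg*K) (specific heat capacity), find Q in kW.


Q = mdot * cp * dT / 1000
Q = 154.38 * 4.3665 * 45.980 / 1000
Q = 30.99513 MW
Convert: 30.99513 MW * 1000.0 = 30995 kW
Q = 30995 kW


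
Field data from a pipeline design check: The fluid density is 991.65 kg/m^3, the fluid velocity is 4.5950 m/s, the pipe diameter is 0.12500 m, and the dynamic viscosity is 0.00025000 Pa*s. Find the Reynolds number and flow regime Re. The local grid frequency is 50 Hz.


Step 1: Re = rho*vel*D/mu = 991.65*4.595*0.125/0.00025 = 2.2783e+06
Step 2: Re = 2.2783e+06 > 4000, so flow is turbulent.
Re = 2.2783e+06 (turbulent)


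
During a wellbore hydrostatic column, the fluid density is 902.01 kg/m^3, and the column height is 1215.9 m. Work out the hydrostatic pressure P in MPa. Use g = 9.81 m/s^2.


P = rho * g * h / 1e6
P = 902.01 * 9.81 * 1215.9 / 1e6
P = 10.759 MPa


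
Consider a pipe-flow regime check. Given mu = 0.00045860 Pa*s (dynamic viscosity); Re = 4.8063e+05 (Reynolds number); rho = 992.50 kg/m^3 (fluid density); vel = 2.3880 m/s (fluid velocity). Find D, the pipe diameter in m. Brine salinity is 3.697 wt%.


D = Re * mu / (rho * vel)
D = 4.8063e+05 * 0.00045860 / (992.50 * 2.3880)
D = 0.092999 m


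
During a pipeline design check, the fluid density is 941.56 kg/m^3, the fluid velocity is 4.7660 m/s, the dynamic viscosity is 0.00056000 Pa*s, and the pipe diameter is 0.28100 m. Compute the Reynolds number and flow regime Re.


Step 1: Re = rho*vel*D/mu = 941.56*4.766*0.281/0.00056 = 2.2518e+06
Step 2: Re = 2.2518e+06 > 4000, so flow is turbulent.
Re = 2.2518e+06 (turbulent)


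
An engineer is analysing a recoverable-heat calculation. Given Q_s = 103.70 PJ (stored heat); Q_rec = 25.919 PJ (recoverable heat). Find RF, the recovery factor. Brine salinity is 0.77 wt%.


RF = Q_rec / Q_s
RF = 25.919 / 103.70
RF = 0.24994


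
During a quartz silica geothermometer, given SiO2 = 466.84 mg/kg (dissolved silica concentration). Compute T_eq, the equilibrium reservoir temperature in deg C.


T_eq = 1309 / (5.19 - log10(SiO2)) - 273.15
T_eq = 1309 / (5.19 - log10(466.84)) - 273.15
T_eq = 246.12 deg C


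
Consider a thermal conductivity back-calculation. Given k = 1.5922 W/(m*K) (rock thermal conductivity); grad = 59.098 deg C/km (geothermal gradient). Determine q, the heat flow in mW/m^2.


q = k * grad / 1000
q = 1.5922 * 59.098 / 1000
q = 0.09409584 W/m^2
Convert: 0.09409584 W/m^2 * 1000.0 = 94.096 mW/m^2
q = 94.096 mW/m^2


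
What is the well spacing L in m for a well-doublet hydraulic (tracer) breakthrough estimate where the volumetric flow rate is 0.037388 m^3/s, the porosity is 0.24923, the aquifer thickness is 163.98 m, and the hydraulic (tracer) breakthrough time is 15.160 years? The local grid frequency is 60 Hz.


L = sqrt(t_bt*365.25*86400*3*Qv / (pi*hr*phi))
L = sqrt(15.160*365.25*86400*3*0.037388 / (pi*163.98*0.24923))
L = 646.48 m


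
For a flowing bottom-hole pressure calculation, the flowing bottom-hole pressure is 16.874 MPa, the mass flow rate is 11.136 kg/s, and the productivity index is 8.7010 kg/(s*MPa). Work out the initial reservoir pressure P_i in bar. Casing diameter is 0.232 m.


P_i = P_wf + mdot / PI
P_i = 16.874 + 11.136 / 8.7010
P_i = 18.15385 MPa
Convert: 18.15385 MPa * 10.0 = 181.54 bar
P_i = 181.54 bar


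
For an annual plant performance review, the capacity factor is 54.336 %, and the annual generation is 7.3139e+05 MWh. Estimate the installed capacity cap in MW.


cap = E_a / (CF/100 * 8760)
cap = 7.3139e+05 / (54.336/100 * 8760)
cap = 153.66 MW


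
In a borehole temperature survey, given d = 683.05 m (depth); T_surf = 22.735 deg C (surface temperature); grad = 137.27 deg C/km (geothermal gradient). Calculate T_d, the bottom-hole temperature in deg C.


T_d = T_surf + grad * d / 1000
T_d = 22.735 + 137.27 * 683.05 / 1000
T_d = 116.50 deg C


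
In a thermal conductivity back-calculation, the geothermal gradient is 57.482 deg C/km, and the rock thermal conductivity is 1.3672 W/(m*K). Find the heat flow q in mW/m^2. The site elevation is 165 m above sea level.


q = k * grad / 1000
q = 1.3672 * 57.482 / 1000
q = 0.07858939 W/m^2
Convert: 0.07858939 W/m^2 * 1000.0 = 78.589 mW/m^2
q = 78.589 mW/m^2


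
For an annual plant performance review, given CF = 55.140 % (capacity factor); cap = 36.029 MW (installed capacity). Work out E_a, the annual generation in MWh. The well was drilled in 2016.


E_a = CF / 100 * cap * 8760
E_a = 55.140 / 100 * 36.029 * 8760
E_a = 1.7403e+05 MWh


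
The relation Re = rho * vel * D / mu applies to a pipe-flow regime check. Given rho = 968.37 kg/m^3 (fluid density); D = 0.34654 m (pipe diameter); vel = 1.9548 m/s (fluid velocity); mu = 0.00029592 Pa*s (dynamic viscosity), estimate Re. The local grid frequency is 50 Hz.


Re = rho * vel * D / mu
Re = 968.37 * 1.9548 * 0.34654 / 0.00029592
Re = 2.2168e+06


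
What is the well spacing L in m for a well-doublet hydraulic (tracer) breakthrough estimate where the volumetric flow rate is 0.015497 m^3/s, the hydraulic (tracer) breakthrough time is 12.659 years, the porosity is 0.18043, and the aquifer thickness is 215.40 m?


L = sqrt(t_bt*365.25*86400*3*Qv / (pi*hr*phi))
L = sqrt(12.659*365.25*86400*3*0.015497 / (pi*215.40*0.18043))
L = 390.02 m


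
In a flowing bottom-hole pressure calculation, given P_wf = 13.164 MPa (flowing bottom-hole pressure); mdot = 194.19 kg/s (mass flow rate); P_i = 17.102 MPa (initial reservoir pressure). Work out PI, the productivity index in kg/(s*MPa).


PI = mdot / (P_i - P_wf)
PI = 194.19 / (17.102 - 13.164)
PI = 49.312 kg/(s*MPa)


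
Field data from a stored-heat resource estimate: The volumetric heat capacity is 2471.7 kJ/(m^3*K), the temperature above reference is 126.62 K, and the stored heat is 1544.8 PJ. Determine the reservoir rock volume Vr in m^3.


Vr = Q_s * 1e12 / (rhoc * dT)
Vr = 1544.8 * 1e12 / (2471.7 * 126.62)
Vr = 4.9360e+09 m^3


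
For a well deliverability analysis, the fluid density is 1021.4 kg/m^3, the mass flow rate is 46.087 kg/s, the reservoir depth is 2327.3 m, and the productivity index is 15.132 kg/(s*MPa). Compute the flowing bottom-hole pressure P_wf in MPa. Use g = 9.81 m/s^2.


Step 1: P_i = rho*g*h/1e6 = 1021.4*9.81*2327.3/1e6 = 23.31939 MPa
Step 2: P_wf = P_i - mdot/PI = 23.31939 - 46.087/15.132 = 20.274 MPa
P_wf = 20.274 MPa


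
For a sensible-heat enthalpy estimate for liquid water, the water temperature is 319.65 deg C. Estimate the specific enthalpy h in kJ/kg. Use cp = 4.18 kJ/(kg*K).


h = cp * T
h = 4.18 * 319.65
h = 1336.1 kJ/kg


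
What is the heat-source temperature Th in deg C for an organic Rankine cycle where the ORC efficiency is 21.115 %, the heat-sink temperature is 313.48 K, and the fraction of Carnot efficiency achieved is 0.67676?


Th = Tc / (1 - (eta_orc/100)/f)
Th = 313.48 / (1 - (21.115/100)/0.67676)
Th = 455.6404 K
Convert to deg C: 455.6404 - 273.15 = 182.49 deg C
Th = 182.49 deg C


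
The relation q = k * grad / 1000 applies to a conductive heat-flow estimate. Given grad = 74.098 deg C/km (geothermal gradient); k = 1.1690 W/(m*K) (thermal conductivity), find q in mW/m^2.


q = k * grad / 1000
q = 1.1690 * 74.098 / 1000
q = 0.08662056 W/m^2
Convert: 0.08662056 W/m^2 * 1000.0 = 86.621 mW/m^2
q = 86.621 mW/m^2


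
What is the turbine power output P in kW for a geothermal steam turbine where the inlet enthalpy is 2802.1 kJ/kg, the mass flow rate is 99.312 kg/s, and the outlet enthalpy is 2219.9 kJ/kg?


P = mdot * (h_in - h_out) / 1000
P = 99.312 * (2802.1 - 2219.9) / 1000
P = 57.81945 MW
Convert: 57.81945 MW * 1000.0 = 57819 kW
P = 57819 kW


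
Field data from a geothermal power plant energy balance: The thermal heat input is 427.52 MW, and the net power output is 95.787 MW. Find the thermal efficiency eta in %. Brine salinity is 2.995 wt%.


eta = W_net / Q_in * 100
eta = 95.787 / 427.52 * 100
eta = 22.405 %


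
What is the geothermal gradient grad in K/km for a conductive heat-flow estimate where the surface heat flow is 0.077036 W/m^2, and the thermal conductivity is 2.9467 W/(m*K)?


grad = q * 1000 / k
grad = 0.077036 * 1000 / 2.9467
grad = 26.14314 deg C/km
Convert: 26.14314 deg C/km * 1.0 = 26.143 K/km
grad = 26.143 K/km


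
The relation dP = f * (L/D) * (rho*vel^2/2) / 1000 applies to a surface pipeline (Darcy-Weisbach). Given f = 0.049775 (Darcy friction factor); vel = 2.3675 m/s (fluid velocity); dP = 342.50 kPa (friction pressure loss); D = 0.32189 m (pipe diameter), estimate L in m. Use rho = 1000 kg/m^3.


L = dP*1000*D / (f*rho*vel^2/2)
L = 342.50*1000*0.32189 / (0.049775*1000*2.3675^2/2)
L = 790.33 m


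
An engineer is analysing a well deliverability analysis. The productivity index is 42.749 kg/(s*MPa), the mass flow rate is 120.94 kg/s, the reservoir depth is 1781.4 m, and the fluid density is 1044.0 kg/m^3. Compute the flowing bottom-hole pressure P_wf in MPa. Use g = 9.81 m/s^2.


Step 1: P_i = rho*g*h/1e6 = 1044.0*9.81*1781.4/1e6 = 18.24446 MPa
Step 2: P_wf = P_i - mdot/PI = 18.24446 - 120.94/42.749 = 15.415 MPa
P_wf = 15.415 MPa


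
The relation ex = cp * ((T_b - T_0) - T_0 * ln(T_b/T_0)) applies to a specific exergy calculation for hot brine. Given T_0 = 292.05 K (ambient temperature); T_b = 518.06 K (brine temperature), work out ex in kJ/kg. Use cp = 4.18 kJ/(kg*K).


ex = cp * ((T_b - T_0) - T_0 * ln(T_b/T_0))
ex = 4.18 * ((518.06 - 292.05) - 292.05 * ln(518.06/292.05))
ex = 245.02 kJ/kg


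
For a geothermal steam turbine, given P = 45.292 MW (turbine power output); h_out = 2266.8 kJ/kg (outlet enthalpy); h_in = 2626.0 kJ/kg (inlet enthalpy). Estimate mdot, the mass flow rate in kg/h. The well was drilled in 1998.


mdot = P * 1000 / (h_in - h_out)
mdot = 45.292 * 1000 / (2626.0 - 2266.8)
mdot = 126.0913 kg/s
Convert: 126.0913 kg/s * 3600.0 = 4.5393e+05 kg/h
mdot = 4.5393e+05 kg/h


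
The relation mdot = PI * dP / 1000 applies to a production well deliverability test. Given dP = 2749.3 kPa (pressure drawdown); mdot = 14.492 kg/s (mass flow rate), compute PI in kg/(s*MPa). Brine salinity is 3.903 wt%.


PI = mdot * 1000 / dP
PI = 14.492 * 1000 / 2749.3
PI = 5.2712 kg/(s*MPa)


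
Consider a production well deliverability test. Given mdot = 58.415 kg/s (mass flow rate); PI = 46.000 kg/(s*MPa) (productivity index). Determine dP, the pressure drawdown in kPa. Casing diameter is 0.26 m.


dP = mdot * 1000 / PI
dP = 58.415 * 1000 / 46.000
dP = 1269.9 kPa


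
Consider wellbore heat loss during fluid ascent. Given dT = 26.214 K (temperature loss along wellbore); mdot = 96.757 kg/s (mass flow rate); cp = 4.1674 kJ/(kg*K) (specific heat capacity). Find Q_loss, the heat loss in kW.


Q_loss = mdot * cp * dT
Q_loss = 96.757 * 4.1674 * 26.214
Q_loss = 10570 kW


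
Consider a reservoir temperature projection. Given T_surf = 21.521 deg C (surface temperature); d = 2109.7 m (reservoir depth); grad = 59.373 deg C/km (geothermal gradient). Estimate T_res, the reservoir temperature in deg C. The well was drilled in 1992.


T_res = T_surf + grad * d / 1000
T_res = 21.521 + 59.373 * 2109.7 / 1000
T_res = 146.78 deg C


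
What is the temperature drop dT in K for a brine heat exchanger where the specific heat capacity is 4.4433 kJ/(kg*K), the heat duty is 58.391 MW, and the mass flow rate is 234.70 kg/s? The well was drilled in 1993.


dT = Q * 1000 / (mdot * cp)
dT = 58.391 * 1000 / (234.70 * 4.4433)
dT = 55.992 K


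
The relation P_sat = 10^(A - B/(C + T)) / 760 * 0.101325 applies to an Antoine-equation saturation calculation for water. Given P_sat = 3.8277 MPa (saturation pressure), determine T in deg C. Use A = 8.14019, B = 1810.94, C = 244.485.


T = B / (A - log10(P_sat * 760 / 0.101325)) - C
T = 1810.94 / (8.14019 - log10(3.8277 * 760 / 0.101325)) - 244.485
T = 247.33 deg C


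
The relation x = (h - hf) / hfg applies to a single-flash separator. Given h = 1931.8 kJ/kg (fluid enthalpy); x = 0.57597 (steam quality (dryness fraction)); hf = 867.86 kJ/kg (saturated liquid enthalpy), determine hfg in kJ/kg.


hfg = (h - hf) / x
hfg = (1931.8 - 867.86) / 0.57597
hfg = 1847.2 kJ/kg


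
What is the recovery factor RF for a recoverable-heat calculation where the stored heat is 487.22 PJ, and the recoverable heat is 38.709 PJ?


RF = Q_rec / Q_s
RF = 38.709 / 487.22
RF = 0.079449


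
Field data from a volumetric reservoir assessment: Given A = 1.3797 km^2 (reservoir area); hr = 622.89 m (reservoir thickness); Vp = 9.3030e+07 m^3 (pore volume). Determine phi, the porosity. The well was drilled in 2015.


phi = Vp / (A * 1e6 * hr)
phi = 9.3030e+07 / (1.3797 * 1e6 * 622.89)
phi = 0.10825


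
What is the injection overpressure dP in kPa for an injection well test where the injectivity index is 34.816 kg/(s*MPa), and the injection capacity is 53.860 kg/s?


dP = mdot * 1000 / II
dP = 53.860 * 1000 / 34.816
dP = 1547.0 kPa


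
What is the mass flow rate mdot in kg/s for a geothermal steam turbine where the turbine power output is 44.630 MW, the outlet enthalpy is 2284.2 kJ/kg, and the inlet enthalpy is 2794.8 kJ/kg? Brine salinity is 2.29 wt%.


mdot = P * 1000 / (h_in - h_out)
mdot = 44.630 * 1000 / (2794.8 - 2284.2)
mdot = 87.407 kg/s


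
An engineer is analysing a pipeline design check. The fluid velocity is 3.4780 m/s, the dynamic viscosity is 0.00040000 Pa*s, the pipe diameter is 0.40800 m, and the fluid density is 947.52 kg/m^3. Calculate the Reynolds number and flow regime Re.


Step 1: Re = rho*vel*D/mu = 947.52*3.478*0.408/0.0004 = 3.3614e+06
Step 2: Re = 3.3614e+06 > 4000, so flow is turbulent.
Re = 3.3614e+06 (turbulent)


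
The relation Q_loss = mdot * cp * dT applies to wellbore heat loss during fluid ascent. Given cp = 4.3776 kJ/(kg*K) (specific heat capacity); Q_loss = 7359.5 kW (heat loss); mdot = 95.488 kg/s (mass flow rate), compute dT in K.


dT = Q_loss / (mdot * cp)
dT = 7359.5 / (95.488 * 4.3776)
dT = 17.606 K


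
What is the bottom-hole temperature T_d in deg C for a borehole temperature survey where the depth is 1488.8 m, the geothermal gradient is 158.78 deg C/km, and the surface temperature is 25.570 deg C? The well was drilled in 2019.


T_d = T_surf + grad * d / 1000
T_d = 25.570 + 158.78 * 1488.8 / 1000
T_d = 261.96 deg C


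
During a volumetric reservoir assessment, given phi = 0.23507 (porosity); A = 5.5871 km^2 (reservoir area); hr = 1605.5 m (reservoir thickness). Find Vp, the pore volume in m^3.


Vp = A * 1e6 * hr * phi
Vp = 5.5871 * 1e6 * 1605.5 * 0.23507
Vp = 2.1086e+09 m^3


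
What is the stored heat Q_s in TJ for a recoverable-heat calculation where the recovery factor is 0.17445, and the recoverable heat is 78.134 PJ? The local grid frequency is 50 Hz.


Q_s = Q_rec / RF
Q_s = 78.134 / 0.17445
Q_s = 447.8876 PJ
Convert: 447.8876 PJ * 1000.0 = 4.4789e+05 TJ
Q_s = 4.4789e+05 TJ


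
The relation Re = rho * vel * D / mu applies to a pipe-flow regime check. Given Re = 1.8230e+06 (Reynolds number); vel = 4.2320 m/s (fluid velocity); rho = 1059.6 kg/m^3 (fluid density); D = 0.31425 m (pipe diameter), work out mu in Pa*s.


mu = rho * vel * D / Re
mu = 1059.6 * 4.2320 * 0.31425 / 1.8230e+06
mu = 0.00077299 Pa*s


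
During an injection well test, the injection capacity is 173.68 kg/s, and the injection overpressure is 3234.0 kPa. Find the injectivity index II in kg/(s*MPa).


II = mdot * 1000 / dP
II = 173.68 * 1000 / 3234.0
II = 53.704 kg/(s*MPa)


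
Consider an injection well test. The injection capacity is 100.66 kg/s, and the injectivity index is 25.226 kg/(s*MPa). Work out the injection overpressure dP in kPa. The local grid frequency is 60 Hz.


dP = mdot * 1000 / II
dP = 100.66 * 1000 / 25.226
dP = 3990.3 kPa


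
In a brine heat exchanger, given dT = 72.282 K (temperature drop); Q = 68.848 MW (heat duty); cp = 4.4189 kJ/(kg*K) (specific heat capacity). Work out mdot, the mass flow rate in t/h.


mdot = Q * 1000 / (cp * dT)
mdot = 68.848 * 1000 / (4.4189 * 72.282)
mdot = 215.5495 kg/s
Convert: 215.5495 kg/s * 3.6 = 775.98 t/h
mdot = 775.98 t/h


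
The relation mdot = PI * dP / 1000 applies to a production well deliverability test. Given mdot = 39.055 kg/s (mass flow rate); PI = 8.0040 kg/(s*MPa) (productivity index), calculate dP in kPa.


dP = mdot * 1000 / PI
dP = 39.055 * 1000 / 8.0040
dP = 4879.4 kPa


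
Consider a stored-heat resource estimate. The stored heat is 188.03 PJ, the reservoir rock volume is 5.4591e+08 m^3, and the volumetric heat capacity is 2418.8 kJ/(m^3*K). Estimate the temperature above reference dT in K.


dT = Q_s * 1e12 / (Vr * rhoc)
dT = 188.03 * 1e12 / (5.4591e+08 * 2418.8)
dT = 142.40 K


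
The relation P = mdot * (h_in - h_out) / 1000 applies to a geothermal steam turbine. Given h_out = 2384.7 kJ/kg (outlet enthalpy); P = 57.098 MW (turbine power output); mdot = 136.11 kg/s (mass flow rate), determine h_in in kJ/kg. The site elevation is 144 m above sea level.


h_in = h_out + P * 1000 / mdot
h_in = 2384.7 + 57.098 * 1000 / 136.11
h_in = 2804.2 kJ/kg


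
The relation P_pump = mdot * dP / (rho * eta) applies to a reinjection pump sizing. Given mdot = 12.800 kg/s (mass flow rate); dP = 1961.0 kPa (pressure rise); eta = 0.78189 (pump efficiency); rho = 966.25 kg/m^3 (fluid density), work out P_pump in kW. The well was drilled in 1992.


P_pump = mdot * dP / (rho * eta)
P_pump = 12.800 * 1961.0 / (966.25 * 0.78189)
P_pump = 33.224 kW


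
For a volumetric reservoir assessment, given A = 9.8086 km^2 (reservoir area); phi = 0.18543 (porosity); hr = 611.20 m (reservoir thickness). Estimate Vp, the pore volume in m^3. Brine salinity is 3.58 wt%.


Vp = A * 1e6 * hr * phi
Vp = 9.8086 * 1e6 * 611.20 * 0.18543
Vp = 1.1117e+09 m^3


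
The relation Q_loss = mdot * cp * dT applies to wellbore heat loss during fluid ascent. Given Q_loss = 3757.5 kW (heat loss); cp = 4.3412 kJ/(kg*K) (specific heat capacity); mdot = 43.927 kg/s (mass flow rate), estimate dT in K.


dT = Q_loss / (mdot * cp)
dT = 3757.5 / (43.927 * 4.3412)
dT = 19.704 K


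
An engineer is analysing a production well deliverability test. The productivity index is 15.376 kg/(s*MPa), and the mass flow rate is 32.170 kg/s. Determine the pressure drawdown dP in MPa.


dP = mdot * 1000 / PI
dP = 32.170 * 1000 / 15.376
dP = 2092.222 kPa
Convert: 2092.222 kPa * 0.001 = 2.0922 MPa
dP = 2.0922 MPa


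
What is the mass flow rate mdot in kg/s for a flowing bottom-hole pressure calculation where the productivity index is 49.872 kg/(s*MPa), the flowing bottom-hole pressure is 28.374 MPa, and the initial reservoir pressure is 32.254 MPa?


mdot = (P_i - P_wf) * PI
mdot = (32.254 - 28.374) * 49.872
mdot = 193.50 kg/s


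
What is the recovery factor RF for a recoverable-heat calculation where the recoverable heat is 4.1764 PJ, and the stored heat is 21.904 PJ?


RF = Q_rec / Q_s
RF = 4.1764 / 21.904
RF = 0.19067


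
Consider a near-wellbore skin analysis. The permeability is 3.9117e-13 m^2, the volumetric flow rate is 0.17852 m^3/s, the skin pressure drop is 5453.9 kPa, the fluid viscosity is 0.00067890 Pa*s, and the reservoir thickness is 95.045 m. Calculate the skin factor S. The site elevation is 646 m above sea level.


S = dP_s * 1000 * 2*pi*k*hr / (q*mu)
S = 5453.9 * 1000 * 2*pi*3.9117e-13*95.045 / (0.17852*0.00067890)
S = 10.512


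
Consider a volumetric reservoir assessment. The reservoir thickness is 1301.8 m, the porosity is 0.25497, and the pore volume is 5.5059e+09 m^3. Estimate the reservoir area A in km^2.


A = Vp / (1e6 * hr * phi)
A = 5.5059e+09 / (1e6 * 1301.8 * 0.25497)
A = 16.588 km^2


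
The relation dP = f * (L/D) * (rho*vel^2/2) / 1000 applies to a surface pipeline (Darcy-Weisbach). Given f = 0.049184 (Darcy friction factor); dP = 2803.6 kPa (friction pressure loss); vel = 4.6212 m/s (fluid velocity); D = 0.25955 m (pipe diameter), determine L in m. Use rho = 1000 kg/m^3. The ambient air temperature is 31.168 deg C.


L = dP*1000*D / (f*rho*vel^2/2)
L = 2803.6*1000*0.25955 / (0.049184*1000*4.6212^2/2)
L = 1385.6 m


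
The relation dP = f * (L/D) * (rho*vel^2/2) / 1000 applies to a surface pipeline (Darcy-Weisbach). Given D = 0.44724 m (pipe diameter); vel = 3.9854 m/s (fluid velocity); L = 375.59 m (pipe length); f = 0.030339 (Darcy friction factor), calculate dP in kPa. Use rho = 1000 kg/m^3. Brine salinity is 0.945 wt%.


dP = f * (L/D) * (rho*vel^2/2) / 1000
dP = 0.030339 * (375.59/0.44724) * (1000*3.9854^2/2) / 1000
dP = 202.34 kPa


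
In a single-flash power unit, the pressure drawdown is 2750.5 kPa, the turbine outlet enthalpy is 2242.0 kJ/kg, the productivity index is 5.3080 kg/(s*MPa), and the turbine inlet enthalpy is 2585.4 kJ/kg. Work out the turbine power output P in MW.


Step 1: mdot = PI * dP / 1000 = 5.308 * 2750.5 / 1000 = 14.59965 kg/s
Step 2: P = mdot*(h_in - h_out)/1000 = 14.59965*(2585.4 - 2242.0)/1000 = 5.0135 MW
P = 5.0135 MW


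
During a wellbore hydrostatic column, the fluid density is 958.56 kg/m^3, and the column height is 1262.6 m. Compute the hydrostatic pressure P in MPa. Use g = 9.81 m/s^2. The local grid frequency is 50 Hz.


P = rho * g * h / 1e6
P = 958.56 * 9.81 * 1262.6 / 1e6
P = 11.873 MPa


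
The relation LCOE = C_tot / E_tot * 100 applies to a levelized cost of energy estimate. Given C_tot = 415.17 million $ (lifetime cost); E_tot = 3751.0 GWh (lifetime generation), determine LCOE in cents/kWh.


LCOE = C_tot / E_tot * 100
LCOE = 415.17 / 3751.0 * 100
LCOE = 11.068 cents/kWh


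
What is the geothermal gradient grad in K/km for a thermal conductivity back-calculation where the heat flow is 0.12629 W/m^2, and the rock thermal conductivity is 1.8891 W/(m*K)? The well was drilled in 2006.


grad = q / k * 1000
grad = 0.12629 / 1.8891 * 1000
grad = 66.85194 deg C/km
Convert: 66.85194 deg C/km * 1.0 = 66.852 K/km
grad = 66.852 K/km


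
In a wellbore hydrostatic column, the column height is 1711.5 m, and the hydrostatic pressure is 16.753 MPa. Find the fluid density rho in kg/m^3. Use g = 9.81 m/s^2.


rho = P * 1e6 / (g * h)
rho = 16.753 * 1e6 / (9.81 * 1711.5)
rho = 997.81 kg/m^3


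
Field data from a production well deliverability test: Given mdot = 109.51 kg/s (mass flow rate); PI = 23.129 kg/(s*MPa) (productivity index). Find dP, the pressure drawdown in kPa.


dP = mdot * 1000 / PI
dP = 109.51 * 1000 / 23.129
dP = 4734.7 kPa


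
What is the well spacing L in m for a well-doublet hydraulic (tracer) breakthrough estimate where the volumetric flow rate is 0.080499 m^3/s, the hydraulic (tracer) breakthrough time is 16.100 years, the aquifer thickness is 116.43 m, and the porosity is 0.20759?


L = sqrt(t_bt*365.25*86400*3*Qv / (pi*hr*phi))
L = sqrt(16.100*365.25*86400*3*0.080499 / (pi*116.43*0.20759))
L = 1271.2 m


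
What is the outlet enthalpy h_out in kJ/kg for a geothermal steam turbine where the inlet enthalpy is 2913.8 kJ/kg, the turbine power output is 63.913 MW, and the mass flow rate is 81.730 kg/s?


h_out = h_in - P * 1000 / mdot
h_out = 2913.8 - 63.913 * 1000 / 81.730
h_out = 2131.8 kJ/kg


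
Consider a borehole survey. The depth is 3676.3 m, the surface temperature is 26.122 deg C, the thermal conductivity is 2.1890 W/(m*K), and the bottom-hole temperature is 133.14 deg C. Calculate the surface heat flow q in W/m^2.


Step 1: grad = (T_d - T_surf)/d * 1000 = (133.14 - 26.122)/3676.3 * 1000 = 29.11025 deg C/km
Step 2: q = k * grad / 1000 = 2.189 * 29.11025 / 1000 = 0.063722 W/m^2
q = 0.063722 W/m^2


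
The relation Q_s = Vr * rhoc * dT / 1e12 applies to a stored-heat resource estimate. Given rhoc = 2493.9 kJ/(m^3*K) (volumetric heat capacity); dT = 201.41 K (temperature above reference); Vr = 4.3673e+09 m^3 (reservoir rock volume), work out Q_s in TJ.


Q_s = Vr * rhoc * dT / 1e12
Q_s = 4.3673e+09 * 2493.9 * 201.41 / 1e12
Q_s = 2193.679 PJ
Convert: 2193.679 PJ * 1000.0 = 2.1937e+06 TJ
Q_s = 2.1937e+06 TJ


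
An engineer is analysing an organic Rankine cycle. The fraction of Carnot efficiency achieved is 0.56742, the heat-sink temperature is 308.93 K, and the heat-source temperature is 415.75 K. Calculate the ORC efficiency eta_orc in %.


eta_orc = (1 - Tc/Th) * f * 100
eta_orc = (1 - 308.93/415.75) * 0.56742 * 100
eta_orc = 14.579 %


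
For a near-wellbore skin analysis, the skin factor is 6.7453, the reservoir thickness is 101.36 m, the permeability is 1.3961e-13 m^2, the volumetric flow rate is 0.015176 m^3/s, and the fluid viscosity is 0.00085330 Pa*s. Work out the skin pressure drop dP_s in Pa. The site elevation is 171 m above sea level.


dP_s = S * q * mu / (2*pi*k*hr) / 1000
dP_s = 6.7453 * 0.015176 * 0.00085330 / (2*pi*1.3961e-13*101.36) / 1000
dP_s = 982.4203 kPa
Convert: 982.4203 kPa * 1000.0 = 9.8242e+05 Pa
dP_s = 9.8242e+05 Pa


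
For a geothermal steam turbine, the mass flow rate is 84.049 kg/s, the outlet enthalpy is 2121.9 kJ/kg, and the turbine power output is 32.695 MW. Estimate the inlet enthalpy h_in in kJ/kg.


h_in = h_out + P * 1000 / mdot
h_in = 2121.9 + 32.695 * 1000 / 84.049
h_in = 2510.9 kJ/kg


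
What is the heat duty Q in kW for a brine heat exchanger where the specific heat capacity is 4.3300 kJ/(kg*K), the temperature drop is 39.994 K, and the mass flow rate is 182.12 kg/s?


Q = mdot * cp * dT / 1000
Q = 182.12 * 4.3300 * 39.994 / 1000
Q = 31.53845 MW
Convert: 31.53845 MW * 1000.0 = 31538 kW
Q = 31538 kW


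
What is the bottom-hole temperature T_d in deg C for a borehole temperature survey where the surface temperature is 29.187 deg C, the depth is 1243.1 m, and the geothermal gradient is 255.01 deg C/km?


T_d = T_surf + grad * d / 1000
T_d = 29.187 + 255.01 * 1243.1 / 1000
T_d = 346.19 deg C


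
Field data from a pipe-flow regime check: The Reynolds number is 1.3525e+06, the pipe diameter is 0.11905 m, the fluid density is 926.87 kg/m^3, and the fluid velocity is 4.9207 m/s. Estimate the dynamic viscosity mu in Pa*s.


mu = rho * vel * D / Re
mu = 926.87 * 4.9207 * 0.11905 / 1.3525e+06
mu = 0.00040146 Pa*s


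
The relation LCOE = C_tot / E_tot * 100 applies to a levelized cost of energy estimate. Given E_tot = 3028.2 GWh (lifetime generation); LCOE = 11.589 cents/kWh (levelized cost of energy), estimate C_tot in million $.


C_tot = LCOE / 100 * E_tot
C_tot = 11.589 / 100 * 3028.2
C_tot = 350.94 million $


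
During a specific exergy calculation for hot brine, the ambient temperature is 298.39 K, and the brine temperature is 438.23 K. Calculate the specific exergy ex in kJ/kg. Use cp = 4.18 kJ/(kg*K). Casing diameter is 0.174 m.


ex = cp * ((T_b - T_0) - T_0 * ln(T_b/T_0))
ex = 4.18 * ((438.23 - 298.39) - 298.39 * ln(438.23/298.39))
ex = 105.15 kJ/kg


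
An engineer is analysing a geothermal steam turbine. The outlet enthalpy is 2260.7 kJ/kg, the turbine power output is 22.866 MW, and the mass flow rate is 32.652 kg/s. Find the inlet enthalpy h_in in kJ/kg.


h_in = h_out + P * 1000 / mdot
h_in = 2260.7 + 22.866 * 1000 / 32.652
h_in = 2961.0 kJ/kg


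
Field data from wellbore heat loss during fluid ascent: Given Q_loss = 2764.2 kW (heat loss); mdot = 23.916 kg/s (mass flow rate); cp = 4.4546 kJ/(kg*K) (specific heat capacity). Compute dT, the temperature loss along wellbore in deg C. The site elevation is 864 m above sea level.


dT = Q_loss / (mdot * cp)
dT = 2764.2 / (23.916 * 4.4546)
dT = 25.94611 K
Convert (temperature difference, 1 K = 1 deg C): 25.94611 K = 25.94611 deg C
dT = 25.946 deg C


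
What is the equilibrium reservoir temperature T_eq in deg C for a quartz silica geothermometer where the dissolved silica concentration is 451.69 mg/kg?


T_eq = 1309 / (5.19 - log10(SiO2)) - 273.15
T_eq = 1309 / (5.19 - log10(451.69)) - 273.15
T_eq = 243.19 deg C


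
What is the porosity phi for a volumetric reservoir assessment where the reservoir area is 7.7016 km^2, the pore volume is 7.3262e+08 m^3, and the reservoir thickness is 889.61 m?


phi = Vp / (A * 1e6 * hr)
phi = 7.3262e+08 / (7.7016 * 1e6 * 889.61)
phi = 0.10693


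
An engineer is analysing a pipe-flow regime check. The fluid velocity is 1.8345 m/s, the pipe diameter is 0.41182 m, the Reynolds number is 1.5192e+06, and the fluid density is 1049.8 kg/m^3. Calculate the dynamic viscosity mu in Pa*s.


mu = rho * vel * D / Re
mu = 1049.8 * 1.8345 * 0.41182 / 1.5192e+06
mu = 0.00052206 Pa*s


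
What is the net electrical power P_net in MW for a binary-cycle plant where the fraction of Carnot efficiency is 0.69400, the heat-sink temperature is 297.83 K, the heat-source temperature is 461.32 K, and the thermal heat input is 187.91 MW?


Step 1: eta = (1 - Tc/Th)*f = (1 - 297.83/461.32)*0.694 = 0.2459509
Step 2: P_net = eta * Q_in = 0.2459509 * 187.91 = 46.217 MW
P_net = 46.217 MW


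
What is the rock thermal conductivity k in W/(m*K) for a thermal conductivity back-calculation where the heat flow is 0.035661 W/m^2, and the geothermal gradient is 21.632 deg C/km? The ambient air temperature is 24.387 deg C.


k = q / (grad / 1000)
k = 0.035661 / (21.632 / 1000)
k = 1.6485 W/(m*K)


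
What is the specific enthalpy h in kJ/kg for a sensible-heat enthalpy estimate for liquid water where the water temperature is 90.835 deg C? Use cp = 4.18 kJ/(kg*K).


h = cp * T
h = 4.18 * 90.835
h = 379.69 kJ/kg


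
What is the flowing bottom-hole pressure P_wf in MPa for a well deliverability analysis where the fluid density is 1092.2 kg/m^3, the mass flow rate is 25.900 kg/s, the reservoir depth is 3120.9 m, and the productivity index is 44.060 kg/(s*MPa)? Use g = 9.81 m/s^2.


Step 1: P_i = rho*g*h/1e6 = 1092.2*9.81*3120.9/1e6 = 33.43883 MPa
Step 2: P_wf = P_i - mdot/PI = 33.43883 - 25.9/44.06 = 32.851 MPa
P_wf = 32.851 MPa


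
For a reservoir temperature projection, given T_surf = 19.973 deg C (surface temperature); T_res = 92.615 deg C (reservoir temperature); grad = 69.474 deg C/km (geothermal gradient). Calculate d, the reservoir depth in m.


d = (T_res - T_surf) / grad * 1000
d = (92.615 - 19.973) / 69.474 * 1000
d = 1045.6 m


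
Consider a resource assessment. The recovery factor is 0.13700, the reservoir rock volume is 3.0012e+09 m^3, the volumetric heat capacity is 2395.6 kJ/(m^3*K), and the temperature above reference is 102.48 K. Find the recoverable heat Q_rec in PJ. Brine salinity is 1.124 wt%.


Step 1: Q_s = Vr*rhoc*dT/1e12 = 3.0012e+09*2395.6*102.48/1e12 = 736.7979 PJ
Step 2: Q_rec = Q_s * RF = 736.7979 * 0.137 = 100.94 PJ
Q_rec = 100.94 PJ


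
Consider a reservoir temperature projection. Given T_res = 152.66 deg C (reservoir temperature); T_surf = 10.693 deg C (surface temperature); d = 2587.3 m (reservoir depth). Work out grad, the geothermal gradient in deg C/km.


grad = (T_res - T_surf) / d * 1000
grad = (152.66 - 10.693) / 2587.3 * 1000
grad = 54.871 deg C/km


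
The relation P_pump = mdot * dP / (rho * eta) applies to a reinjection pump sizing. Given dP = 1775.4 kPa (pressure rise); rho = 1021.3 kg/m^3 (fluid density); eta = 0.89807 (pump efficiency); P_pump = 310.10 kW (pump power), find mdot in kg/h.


mdot = P_pump * rho * eta / dP
mdot = 310.10 * 1021.3 * 0.89807 / 1775.4
mdot = 160.2024 kg/s
Convert: 160.2024 kg/s * 3600.0 = 5.7673e+05 kg/h
mdot = 5.7673e+05 kg/h


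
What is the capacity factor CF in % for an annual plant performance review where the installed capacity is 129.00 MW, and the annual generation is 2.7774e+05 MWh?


CF = E_a / (cap * 8760) * 100
CF = 2.7774e+05 / (129.00 * 8760) * 100
CF = 24.578 %


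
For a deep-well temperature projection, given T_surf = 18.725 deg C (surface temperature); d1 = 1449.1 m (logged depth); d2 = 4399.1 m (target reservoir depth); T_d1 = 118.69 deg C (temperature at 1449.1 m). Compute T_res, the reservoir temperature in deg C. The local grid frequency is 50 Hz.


Step 1: grad = (T_d1 - T_surf)/d1 * 1000 = (118.69 - 18.725)/1449.1 * 1000 = 68.98420 deg C/km
Step 2: T_res = T_surf + grad*d2/1000 = 18.725 + 68.98420*4399.1/1000 = 322.19 deg C
T_res = 322.19 deg C


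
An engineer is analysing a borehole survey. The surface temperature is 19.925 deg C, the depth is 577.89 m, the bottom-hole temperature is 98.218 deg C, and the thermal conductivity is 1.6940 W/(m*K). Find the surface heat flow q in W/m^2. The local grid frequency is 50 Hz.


Step 1: grad = (T_d - T_surf)/d * 1000 = (98.218 - 19.925)/577.89 * 1000 = 135.4808 deg C/km
Step 2: q = k * grad / 1000 = 1.694 * 135.4808 / 1000 = 0.22950 W/m^2
q = 0.22950 W/m^2


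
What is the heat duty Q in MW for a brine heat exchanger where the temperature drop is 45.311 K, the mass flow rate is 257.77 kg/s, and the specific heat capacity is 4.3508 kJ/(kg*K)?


Q = mdot * cp * dT / 1000
Q = 257.77 * 4.3508 * 45.311 / 1000
Q = 50.817 MW


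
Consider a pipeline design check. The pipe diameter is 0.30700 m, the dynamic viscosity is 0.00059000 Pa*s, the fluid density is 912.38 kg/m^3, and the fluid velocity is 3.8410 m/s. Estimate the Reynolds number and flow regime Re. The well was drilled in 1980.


Step 1: Re = rho*vel*D/mu = 912.38*3.841*0.307/0.00059 = 1.8235e+06
Step 2: Re = 1.8235e+06 > 4000, so flow is turbulent.
Re = 1.8235e+06 (turbulent)


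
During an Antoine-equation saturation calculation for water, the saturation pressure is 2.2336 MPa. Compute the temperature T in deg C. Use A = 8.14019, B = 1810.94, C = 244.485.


T = B / (A - log10(P_sat * 760 / 0.101325)) - C
T = 1810.94 / (8.14019 - log10(2.2336 * 760 / 0.101325)) - 244.485
T = 217.95 deg C


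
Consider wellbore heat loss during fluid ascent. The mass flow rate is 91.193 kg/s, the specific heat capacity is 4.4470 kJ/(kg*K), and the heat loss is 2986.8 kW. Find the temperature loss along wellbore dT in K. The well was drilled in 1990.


dT = Q_loss / (mdot * cp)
dT = 2986.8 / (91.193 * 4.4470)
dT = 7.3651 K


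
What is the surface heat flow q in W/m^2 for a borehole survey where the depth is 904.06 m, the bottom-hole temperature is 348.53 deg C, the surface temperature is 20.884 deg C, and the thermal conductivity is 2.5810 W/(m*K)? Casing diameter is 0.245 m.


Step 1: grad = (T_d - T_surf)/d * 1000 = (348.53 - 20.884)/904.06 * 1000 = 362.4162 deg C/km
Step 2: q = k * grad / 1000 = 2.581 * 362.4162 / 1000 = 0.93540 W/m^2
q = 0.93540 W/m^2


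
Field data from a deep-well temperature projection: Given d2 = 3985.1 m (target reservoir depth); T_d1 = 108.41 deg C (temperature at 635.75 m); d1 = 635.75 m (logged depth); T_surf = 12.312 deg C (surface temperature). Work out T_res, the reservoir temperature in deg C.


Step 1: grad = (T_d1 - T_surf)/d1 * 1000 = (108.41 - 12.312)/635.75 * 1000 = 151.1569 deg C/km
Step 2: T_res = T_surf + grad*d2/1000 = 12.312 + 151.1569*3985.1/1000 = 614.69 deg C
T_res = 614.69 deg C


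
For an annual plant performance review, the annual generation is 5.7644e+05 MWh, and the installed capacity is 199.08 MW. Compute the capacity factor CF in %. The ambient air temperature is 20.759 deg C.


CF = E_a / (cap * 8760) * 100
CF = 5.7644e+05 / (199.08 * 8760) * 100
CF = 33.054 %


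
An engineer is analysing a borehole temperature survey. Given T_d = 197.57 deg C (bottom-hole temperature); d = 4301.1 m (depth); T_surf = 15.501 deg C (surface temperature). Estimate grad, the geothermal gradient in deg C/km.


grad = (T_d - T_surf) / d * 1000
grad = (197.57 - 15.501) / 4301.1 * 1000
grad = 42.331 deg C/km


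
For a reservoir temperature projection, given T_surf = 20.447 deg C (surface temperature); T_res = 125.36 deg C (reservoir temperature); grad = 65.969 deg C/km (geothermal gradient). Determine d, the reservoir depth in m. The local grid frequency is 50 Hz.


d = (T_res - T_surf) / grad * 1000
d = (125.36 - 20.447) / 65.969 * 1000
d = 1590.3 m


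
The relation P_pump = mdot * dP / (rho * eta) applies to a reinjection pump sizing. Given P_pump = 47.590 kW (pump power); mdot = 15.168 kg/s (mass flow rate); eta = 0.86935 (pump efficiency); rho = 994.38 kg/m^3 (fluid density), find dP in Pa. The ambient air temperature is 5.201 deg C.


dP = P_pump * rho * eta / mdot
dP = 47.590 * 994.38 * 0.86935 / 15.168
dP = 2712.279 kPa
Convert: 2712.279 kPa * 1000.0 = 2.7123e+06 Pa
dP = 2.7123e+06 Pa


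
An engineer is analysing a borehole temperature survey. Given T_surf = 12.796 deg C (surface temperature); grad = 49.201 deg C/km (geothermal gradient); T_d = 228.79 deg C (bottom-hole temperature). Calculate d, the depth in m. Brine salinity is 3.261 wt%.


d = (T_d - T_surf) / grad * 1000
d = (228.79 - 12.796) / 49.201 * 1000
d = 4390.0 m


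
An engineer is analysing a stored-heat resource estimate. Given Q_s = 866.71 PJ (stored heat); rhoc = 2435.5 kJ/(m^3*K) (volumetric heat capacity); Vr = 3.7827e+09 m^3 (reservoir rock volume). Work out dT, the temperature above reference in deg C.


dT = Q_s * 1e12 / (Vr * rhoc)
dT = 866.71 * 1e12 / (3.7827e+09 * 2435.5)
dT = 94.07707 K
Convert (temperature difference, 1 K = 1 deg C): 94.07707 K = 94.07707 deg C
dT = 94.077 deg C


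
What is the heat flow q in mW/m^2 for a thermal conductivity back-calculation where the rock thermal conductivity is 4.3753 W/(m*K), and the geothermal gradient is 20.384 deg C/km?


q = k * grad / 1000
q = 4.3753 * 20.384 / 1000
q = 0.08918612 W/m^2
Convert: 0.08918612 W/m^2 * 1000.0 = 89.186 mW/m^2
q = 89.186 mW/m^2


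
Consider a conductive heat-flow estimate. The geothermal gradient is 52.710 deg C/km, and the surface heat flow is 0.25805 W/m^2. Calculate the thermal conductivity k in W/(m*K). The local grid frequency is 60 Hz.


k = q * 1000 / grad
k = 0.25805 * 1000 / 52.710
k = 4.8957 W/(m*K)


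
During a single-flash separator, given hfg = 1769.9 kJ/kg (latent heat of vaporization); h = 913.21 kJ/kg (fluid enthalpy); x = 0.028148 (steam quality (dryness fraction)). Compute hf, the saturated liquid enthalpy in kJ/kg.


hf = h - x * hfg
hf = 913.21 - 0.028148 * 1769.9
hf = 863.39 kJ/kg


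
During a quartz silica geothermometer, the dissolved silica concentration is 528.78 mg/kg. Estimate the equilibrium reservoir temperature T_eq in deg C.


T_eq = 1309 / (5.19 - log10(SiO2)) - 273.15
T_eq = 1309 / (5.19 - log10(528.78)) - 273.15
T_eq = 257.51 deg C


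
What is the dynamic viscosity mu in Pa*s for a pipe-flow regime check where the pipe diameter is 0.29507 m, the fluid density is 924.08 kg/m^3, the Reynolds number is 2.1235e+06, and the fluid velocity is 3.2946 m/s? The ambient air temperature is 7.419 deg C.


mu = rho * vel * D / Re
mu = 924.08 * 3.2946 * 0.29507 / 2.1235e+06
mu = 0.00042304 Pa*s


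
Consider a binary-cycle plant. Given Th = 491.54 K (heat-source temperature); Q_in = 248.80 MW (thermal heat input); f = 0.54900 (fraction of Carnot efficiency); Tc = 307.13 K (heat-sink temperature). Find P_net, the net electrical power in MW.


Step 1: eta = (1 - Tc/Th)*f = (1 - 307.13/491.54)*0.549 = 0.2059671
Step 2: P_net = eta * Q_in = 0.2059671 * 248.8 = 51.245 MW
P_net = 51.245 MW
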